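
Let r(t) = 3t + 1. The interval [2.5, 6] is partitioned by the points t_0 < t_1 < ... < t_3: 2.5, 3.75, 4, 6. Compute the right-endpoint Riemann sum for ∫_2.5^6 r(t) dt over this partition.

Subinterval widths: 1.25, 0.25, 2.
Right endpoints: 3.75, 4, 6.
r(3.75) = 12.25, r(4) = 13, r(6) = 19.
Sum = Σ Δt_i · r(t_i).
Sum = 56.5625.

56.5625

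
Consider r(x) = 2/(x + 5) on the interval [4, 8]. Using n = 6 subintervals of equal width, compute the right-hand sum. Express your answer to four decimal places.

0.7131

Δx = (8 − 4)/6 = 2/3.
Right endpoints: 14/3, 16/3, 6, 20/3, 22/3, 8.
r(14/3) = 6/29, r(16/3) = 6/31, r(6) = 2/11, r(20/3) = 6/35, r(22/3) = 6/37, r(8) = 2/13.
Sum = Δx · [r(14/3) + r(16/3) + r(6) + ...].
Sum ≈ 0.7131.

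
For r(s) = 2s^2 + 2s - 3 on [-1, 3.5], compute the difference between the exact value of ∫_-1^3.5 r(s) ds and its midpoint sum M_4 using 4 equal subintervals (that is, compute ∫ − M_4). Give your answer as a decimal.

0.94921875

Exact integral: ∫_-1^3.5 r(s) ds = 27.
M_4 = 26.05078125.
Error = 27 − 26.05078125 = 0.94921875.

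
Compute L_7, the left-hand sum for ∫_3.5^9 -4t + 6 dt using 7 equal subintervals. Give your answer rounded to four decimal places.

Δt = (9 − 3.5)/7 = 11/14.
Left endpoints: 3.5, 30/7, 71/14, 41/7, 93/14, 52/7, 115/14.
f(3.5) = -8, f(30/7) = -78/7, f(71/14) = -100/7, f(41/7) = -122/7, f(93/14) = -144/7, f(52/7) = -166/7, f(115/14) = -188/7.
Sum = Δt · [f(3.5) + f(30/7) + f(71/14) + ...].
Sum ≈ -95.8571.

-95.8571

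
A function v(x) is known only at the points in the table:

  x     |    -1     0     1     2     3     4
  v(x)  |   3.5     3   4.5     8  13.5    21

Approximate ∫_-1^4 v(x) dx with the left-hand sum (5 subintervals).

Δx = 1.
Sum = 1·[3.5 + 3 + 4.5 + 8 + 13.5] = 32.5.

32.5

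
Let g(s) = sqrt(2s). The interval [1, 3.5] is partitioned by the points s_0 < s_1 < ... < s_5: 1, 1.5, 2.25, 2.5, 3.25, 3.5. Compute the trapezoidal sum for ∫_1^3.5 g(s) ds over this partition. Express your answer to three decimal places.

5.220

Subinterval widths: 0.5, 0.75, 0.25, 0.75, 0.25.
g(1) ≈ 1.414, g(1.5) ≈ 1.732, g(2.25) ≈ 2.121, g(2.5) ≈ 2.236, g(3.25) ≈ 2.550, g(3.5) ≈ 2.646.
On each subinterval the trapezoid contributes (Δs_i/2)·[g(s_{i-1}) + g(s_i)].
Sum ≈ 5.220.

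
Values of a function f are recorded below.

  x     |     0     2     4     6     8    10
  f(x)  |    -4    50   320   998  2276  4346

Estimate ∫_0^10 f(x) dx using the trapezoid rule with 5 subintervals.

Δx = 2.
T_5 = (2/2)·[(-4) + 2·50 + 2·320 + 2·998 + 2·2276 + 4346] = 11630.

11630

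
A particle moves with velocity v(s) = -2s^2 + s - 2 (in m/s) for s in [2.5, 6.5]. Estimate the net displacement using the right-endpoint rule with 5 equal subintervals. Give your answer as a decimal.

-190.72

Δs = (6.5 − 2.5)/5 = 0.8.
Right endpoints: 3.3, 4.1, 4.9, 5.7, 6.5.
v(3.3) = -20.48, v(4.1) = -31.52, v(4.9) = -45.12, v(5.7) = -61.28, v(6.5) = -80.
Sum = Δs · [v(3.3) + v(4.1) + v(4.9) + v(5.7) + v(6.5)].
Sum = -190.72.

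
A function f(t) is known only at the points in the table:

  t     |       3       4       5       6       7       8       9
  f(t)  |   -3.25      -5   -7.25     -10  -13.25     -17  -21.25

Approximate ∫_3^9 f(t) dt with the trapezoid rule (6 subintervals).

Δt = 1.
T_6 = (1/2)·[(-3.25) + 2·(-5) + 2·(-7.25) + 2·(-10) + 2·(-13.25) + 2·(-17) + (-21.25)] = -64.75.

-64.75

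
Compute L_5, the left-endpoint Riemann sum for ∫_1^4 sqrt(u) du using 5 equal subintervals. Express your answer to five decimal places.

4.35923

Δu = (4 − 1)/5 = 0.6.
Left endpoints: 1, 1.6, 2.2, 2.8, 3.4.
f(1) ≈ 1.00000, f(1.6) ≈ 1.26491, f(2.2) ≈ 1.48324, f(2.8) ≈ 1.67332, f(3.4) ≈ 1.84391.
Sum = Δu · [f(1) + f(1.6) + f(2.2) + f(2.8) + f(3.4)].
Sum ≈ 4.35923.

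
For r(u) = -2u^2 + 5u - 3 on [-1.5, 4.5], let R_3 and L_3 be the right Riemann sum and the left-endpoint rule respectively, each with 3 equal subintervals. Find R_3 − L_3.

-12

R_3 = -50.
L_3 = -38.
R_3 − L_3 = -12.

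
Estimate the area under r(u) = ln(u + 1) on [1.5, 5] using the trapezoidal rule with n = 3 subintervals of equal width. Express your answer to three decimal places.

Δu = (5 − 1.5)/3 = 7/6.
r(1.5) ≈ 0.916, r(8/3) ≈ 1.299, r(23/6) ≈ 1.576, r(5) ≈ 1.792.
T_3 = (Δu/2)·[r(u_0) + 2r(u_1) + 2r(u_2) + r(u_3)].
Sum ≈ 4.934.

4.934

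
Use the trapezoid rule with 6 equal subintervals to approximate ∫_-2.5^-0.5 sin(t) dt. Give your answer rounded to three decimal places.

Δt = (-0.5 − (-2.5))/6 = 1/3.
f(-2.5) ≈ -0.598, f(-13/6) ≈ -0.828, f(-11/6) ≈ -0.966, f(-1.5) ≈ -0.997, f(-7/6) ≈ -0.919, f(-5/6) ≈ -0.740, f(-0.5) ≈ -0.479.
T_6 = (Δt/2)·[f(t_0) + 2f(t_1) + ... + 2f(t_{5}) + f(t_6)].
Sum ≈ -1.663.

-1.663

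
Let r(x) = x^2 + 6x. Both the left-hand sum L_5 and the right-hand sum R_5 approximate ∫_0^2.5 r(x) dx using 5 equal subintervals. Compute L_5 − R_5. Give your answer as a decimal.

-10.625

L_5 = 18.75.
R_5 = 29.375.
L_5 − R_5 = -10.625.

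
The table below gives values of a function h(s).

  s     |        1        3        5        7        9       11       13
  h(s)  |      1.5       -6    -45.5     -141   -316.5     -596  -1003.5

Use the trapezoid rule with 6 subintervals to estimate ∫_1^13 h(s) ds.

-3212

Δs = 2.
T_6 = (2/2)·[1.5 + 2·(-6) + 2·(-45.5) + 2·(-141) + 2·(-316.5) + 2·(-596) + (-1003.5)] = -3212.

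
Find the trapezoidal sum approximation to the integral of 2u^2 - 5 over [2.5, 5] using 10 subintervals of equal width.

Δu = (5 − 2.5)/10 = 0.25.
f(2.5) = 7.5, f(2.75) = 10.125, f(3) = 13, f(3.25) = 16.125, f(3.5) = 19.5, f(3.75) = 23.125, f(4) = 27, f(4.25) = 31.125, f(4.5) = 35.5, f(4.75) = 40.125, f(5) = 45.
T_10 = (Δu/2)·[f(u_0) + 2f(u_1) + ... + 2f(u_{9}) + f(u_10)].
Sum = 60.46875.

60.46875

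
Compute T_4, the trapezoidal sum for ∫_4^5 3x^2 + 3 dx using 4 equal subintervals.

Δx = (5 − 4)/4 = 0.25.
f(4) = 51, f(4.25) = 57.1875, f(4.5) = 63.75, f(4.75) = 70.6875, f(5) = 78.
T_4 = (Δx/2)·[f(x_0) + 2f(x_1) + 2f(x_2) + 2f(x_3) + f(x_4)].
Sum = 64.03125.

64.03125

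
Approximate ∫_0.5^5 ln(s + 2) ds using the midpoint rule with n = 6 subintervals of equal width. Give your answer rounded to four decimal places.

6.8366

Δs = (5 − 0.5)/6 = 0.75.
Midpoints: 0.875, 1.625, 2.375, 3.125, 3.875, 4.625.
f(0.875) ≈ 1.0561, f(1.625) ≈ 1.2879, f(2.375) ≈ 1.4759, f(3.125) ≈ 1.6341, f(3.875) ≈ 1.7707, f(4.625) ≈ 1.8909.
Sum = Δs · [f(0.875) + f(1.625) + f(2.375) + ...].
Sum ≈ 6.8366.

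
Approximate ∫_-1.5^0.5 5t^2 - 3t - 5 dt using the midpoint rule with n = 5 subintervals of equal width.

Δt = (0.5 − (-1.5))/5 = 0.4.
Midpoints: -1.3, -0.9, -0.5, -0.1, 0.3.
f(-1.3) = 7.35, f(-0.9) = 1.75, f(-0.5) = -2.25, f(-0.1) = -4.65, f(0.3) = -5.45.
Sum = Δt · [f(-1.3) + f(-0.9) + f(-0.5) + f(-0.1) + f(0.3)].
Sum = -1.3.

-1.3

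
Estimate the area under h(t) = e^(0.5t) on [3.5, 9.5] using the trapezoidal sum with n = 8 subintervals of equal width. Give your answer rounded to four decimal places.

Δt = (9.5 − 3.5)/8 = 0.75.
h(3.5) ≈ 5.7546, h(4.25) ≈ 8.3729, h(5) ≈ 12.1825, h(5.75) ≈ 17.7254, h(6.5) ≈ 25.7903, h(7.25) ≈ 37.5247, h(8) ≈ 54.5982, h(8.75) ≈ 79.4398, h(9.5) ≈ 115.5843.
T_8 = (Δt/2)·[h(t_0) + 2h(t_1) + ... + 2h(t_{7}) + h(t_8)].
Sum ≈ 222.2275.

222.2275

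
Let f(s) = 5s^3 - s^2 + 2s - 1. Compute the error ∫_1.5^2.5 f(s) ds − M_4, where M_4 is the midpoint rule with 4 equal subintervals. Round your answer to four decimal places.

Exact integral: ∫_1.5^2.5 f(s) ds ≈ 41.416667.
M_4 = 41.265625.
Error ≈ 41.416667 − 41.265625 ≈ 0.1510.

0.1510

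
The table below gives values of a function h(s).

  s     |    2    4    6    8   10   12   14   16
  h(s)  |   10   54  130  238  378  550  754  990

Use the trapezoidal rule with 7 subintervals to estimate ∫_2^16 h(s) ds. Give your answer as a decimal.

Δs = 2.
T_7 = (2/2)·[10 + 2·54 + 2·130 + 2·238 + 2·378 + 2·550 + 2·754 + 990] = 5208.

5208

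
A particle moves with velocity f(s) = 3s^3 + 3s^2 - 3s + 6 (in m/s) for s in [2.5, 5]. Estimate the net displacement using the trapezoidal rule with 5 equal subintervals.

Δs = (5 − 2.5)/5 = 0.5.
f(2.5) = 64.125, f(3) = 105, f(3.5) = 160.875, f(4) = 234, f(4.5) = 326.625, f(5) = 441.
T_5 = (Δs/2)·[f(s_0) + 2f(s_1) + ... + 2f(s_{4}) + f(s_5)].
Sum = 539.53125.

539.53125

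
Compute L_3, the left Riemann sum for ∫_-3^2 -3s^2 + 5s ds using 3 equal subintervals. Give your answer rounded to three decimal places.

-87.778

Δs = (2 − (-3))/3 = 5/3.
Left endpoints: -3, -4/3, 1/3.
f(-3) = -42, f(-4/3) = -12, f(1/3) = 4/3.
Sum = Δs · [f(-3) + f(-4/3) + f(1/3)].
Sum ≈ -87.778.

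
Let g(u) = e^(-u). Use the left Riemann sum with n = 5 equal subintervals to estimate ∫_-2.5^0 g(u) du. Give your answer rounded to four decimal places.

14.2101

Δu = (0 − (-2.5))/5 = 0.5.
Left endpoints: -2.5, -2, -1.5, -1, -0.5.
g(-2.5) ≈ 12.1825, g(-2) ≈ 7.3891, g(-1.5) ≈ 4.4817, g(-1) ≈ 2.7183, g(-0.5) ≈ 1.6487.
Sum = Δu · [g(-2.5) + g(-2) + g(-1.5) + g(-1) + g(-0.5)].
Sum ≈ 14.2101.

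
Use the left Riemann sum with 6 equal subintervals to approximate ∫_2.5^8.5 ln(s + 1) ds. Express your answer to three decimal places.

Δs = (8.5 − 2.5)/6 = 1.
Left endpoints: 2.5, 3.5, 4.5, 5.5, 6.5, 7.5.
f(2.5) ≈ 1.253, f(3.5) ≈ 1.504, f(4.5) ≈ 1.705, f(5.5) ≈ 1.872, f(6.5) ≈ 2.015, f(7.5) ≈ 2.140.
Sum = Δs · [f(2.5) + f(3.5) + f(4.5) + ...].
Sum ≈ 10.488.

10.488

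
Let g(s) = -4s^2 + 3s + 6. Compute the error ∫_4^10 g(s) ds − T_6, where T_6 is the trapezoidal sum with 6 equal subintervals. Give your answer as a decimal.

4

Exact integral: ∫_4^10 g(s) ds = -1086.
T_6 = -1090.
Error = -1086 − (-1090) = 4.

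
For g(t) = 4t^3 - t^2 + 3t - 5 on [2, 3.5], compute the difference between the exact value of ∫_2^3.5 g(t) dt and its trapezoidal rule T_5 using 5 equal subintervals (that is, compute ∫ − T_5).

Exact integral: ∫_2^3.5 g(t) dt = 127.3125.
T_5 = 128.0325.
Error = 127.3125 − 128.0325 = -0.72.

-0.72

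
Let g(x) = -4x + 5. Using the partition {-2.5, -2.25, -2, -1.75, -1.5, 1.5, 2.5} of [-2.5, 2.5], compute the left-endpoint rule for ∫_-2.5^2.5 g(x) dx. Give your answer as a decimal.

Subinterval widths: 0.25, 0.25, 0.25, 0.25, 3, 1.
Left endpoints: -2.5, -2.25, -2, -1.75, -1.5, 1.5.
g(-2.5) = 15, g(-2.25) = 14, g(-2) = 13, g(-1.75) = 12, g(-1.5) = 11, g(1.5) = -1.
Sum = Σ Δx_i · g(x_i).
Sum = 45.5.

45.5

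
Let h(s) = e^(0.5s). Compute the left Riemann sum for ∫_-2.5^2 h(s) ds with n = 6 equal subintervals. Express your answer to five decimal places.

4.00850

Δs = (2 − (-2.5))/6 = 0.75.
Left endpoints: -2.5, -1.75, -1, -0.25, 0.5, 1.25.
h(-2.5) ≈ 0.28650, h(-1.75) ≈ 0.41686, h(-1) ≈ 0.60653, h(-0.25) ≈ 0.88250, h(0.5) ≈ 1.28403, h(1.25) ≈ 1.86825.
Sum = Δs · [h(-2.5) + h(-1.75) + h(-1) + ...].
Sum ≈ 4.00850.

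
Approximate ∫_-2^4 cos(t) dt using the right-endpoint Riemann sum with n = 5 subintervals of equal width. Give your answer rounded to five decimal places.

Δt = (4 − (-2))/5 = 1.2.
Right endpoints: -0.8, 0.4, 1.6, 2.8, 4.
f(-0.8) ≈ 0.69671, f(0.4) ≈ 0.92106, f(1.6) ≈ -0.02920, f(2.8) ≈ -0.94222, f(4) ≈ -0.65364.
Sum = Δt · [f(-0.8) + f(0.4) + f(1.6) + f(2.8) + f(4)].
Sum ≈ -0.00876.

-0.00876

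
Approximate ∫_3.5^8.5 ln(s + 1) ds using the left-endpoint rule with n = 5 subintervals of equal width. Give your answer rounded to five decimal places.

9.23560

Δs = (8.5 − 3.5)/5 = 1.
Left endpoints: 3.5, 4.5, 5.5, 6.5, 7.5.
f(3.5) ≈ 1.50408, f(4.5) ≈ 1.70475, f(5.5) ≈ 1.87180, f(6.5) ≈ 2.01490, f(7.5) ≈ 2.14007.
Sum = Δs · [f(3.5) + f(4.5) + f(5.5) + f(6.5) + f(7.5)].
Sum ≈ 9.23560.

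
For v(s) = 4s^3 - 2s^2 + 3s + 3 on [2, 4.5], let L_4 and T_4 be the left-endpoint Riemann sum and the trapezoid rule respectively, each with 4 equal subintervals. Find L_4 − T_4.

L_4 = 280.44921875.
T_4 = 376.54296875.
L_4 − T_4 = -96.09375.

-96.09375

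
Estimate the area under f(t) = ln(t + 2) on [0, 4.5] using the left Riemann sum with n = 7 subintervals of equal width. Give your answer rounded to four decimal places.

Δt = (4.5 − 0)/7 = 9/14.
Left endpoints: 0, 9/14, 9/7, 27/14, 18/7, 45/14, 27/7.
f(0) ≈ 0.6931, f(9/14) ≈ 0.9719, f(9/7) ≈ 1.1896, f(27/14) ≈ 1.3683, f(18/7) ≈ 1.5198, f(45/14) ≈ 1.6514, f(27/7) ≈ 1.7677.
Sum = Δt · [f(0) + f(9/14) + f(9/7) + ...].
Sum ≈ 5.8897.

5.8897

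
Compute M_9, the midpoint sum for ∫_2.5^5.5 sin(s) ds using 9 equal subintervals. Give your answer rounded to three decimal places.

Δs = (5.5 − 2.5)/9 = 1/3.
Midpoints: 8/3, 3, 10/3, 11/3, 4, 13/3, 14/3, 5, 16/3.
f(8/3) ≈ 0.457, f(3) ≈ 0.141, f(10/3) ≈ -0.191, f(11/3) ≈ -0.501, f(4) ≈ -0.757, f(13/3) ≈ -0.929, f(14/3) ≈ -0.999, f(5) ≈ -0.959, f(16/3) ≈ -0.813.
Sum = Δs · [f(8/3) + f(3) + f(10/3) + ...].
Sum ≈ -1.517.

-1.517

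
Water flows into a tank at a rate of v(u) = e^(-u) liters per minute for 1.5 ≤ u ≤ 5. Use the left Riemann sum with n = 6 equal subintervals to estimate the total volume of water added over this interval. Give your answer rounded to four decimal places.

Δu = (5 − 1.5)/6 = 7/12.
Left endpoints: 1.5, 25/12, 8/3, 3.25, 23/6, 53/12.
v(1.5) ≈ 0.2231, v(25/12) ≈ 0.1245, v(8/3) ≈ 0.0695, v(3.25) ≈ 0.0388, v(23/6) ≈ 0.0216, v(53/12) ≈ 0.0121.
Sum = Δu · [v(1.5) + v(25/12) + v(8/3) + ...].
Sum ≈ 0.2856.

0.2856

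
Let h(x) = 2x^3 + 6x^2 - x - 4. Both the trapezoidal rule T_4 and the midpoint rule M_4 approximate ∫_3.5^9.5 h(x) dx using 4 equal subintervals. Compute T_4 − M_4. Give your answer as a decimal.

151.875

T_4 = 5664.75.
M_4 = 5512.875.
T_4 − M_4 = 151.875.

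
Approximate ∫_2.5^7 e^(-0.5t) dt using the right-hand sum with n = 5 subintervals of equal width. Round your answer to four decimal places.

0.4059

Δt = (7 − 2.5)/5 = 0.9.
Right endpoints: 3.4, 4.3, 5.2, 6.1, 7.
f(3.4) ≈ 0.1827, f(4.3) ≈ 0.1165, f(5.2) ≈ 0.0743, f(6.1) ≈ 0.0474, f(7) ≈ 0.0302.
Sum = Δt · [f(3.4) + f(4.3) + f(5.2) + f(6.1) + f(7)].
Sum ≈ 0.4059.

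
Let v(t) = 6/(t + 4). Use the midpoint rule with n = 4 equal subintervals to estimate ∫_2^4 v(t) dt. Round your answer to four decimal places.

Δt = (4 − 2)/4 = 0.5.
Midpoints: 2.25, 2.75, 3.25, 3.75.
v(2.25) = 0.96, v(2.75) = 8/9, v(3.25) = 24/29, v(3.75) = 24/31.
Sum = Δt · [v(2.25) + v(2.75) + v(3.25) + v(3.75)].
Sum ≈ 1.7253.

1.7253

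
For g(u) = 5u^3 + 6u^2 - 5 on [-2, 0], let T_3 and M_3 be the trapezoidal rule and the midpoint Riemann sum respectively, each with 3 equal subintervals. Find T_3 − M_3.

T_3 ≈ -15.33333333.
M_3 ≈ -13.33333333.
T_3 − M_3 = -2.

-2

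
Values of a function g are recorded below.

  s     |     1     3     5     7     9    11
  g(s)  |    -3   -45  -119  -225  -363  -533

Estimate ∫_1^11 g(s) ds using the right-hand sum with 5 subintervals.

Δs = 2.
Sum = 2·[(-45) + (-119) + (-225) + (-363) + (-533)] = -2570.

-2570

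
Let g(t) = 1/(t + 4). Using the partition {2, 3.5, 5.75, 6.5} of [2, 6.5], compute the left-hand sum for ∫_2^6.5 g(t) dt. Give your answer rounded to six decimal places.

Subinterval widths: 1.5, 2.25, 0.75.
Left endpoints: 2, 3.5, 5.75.
g(2) = 1/6, g(3.5) = 2/15, g(5.75) = 4/39.
Sum = Σ Δt_i · g(t_i).
Sum ≈ 0.626923.

0.626923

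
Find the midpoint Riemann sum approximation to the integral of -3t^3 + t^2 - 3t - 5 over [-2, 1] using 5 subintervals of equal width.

3.255

Δt = (1 − (-2))/5 = 0.6.
Midpoints: -1.7, -1.1, -0.5, 0.1, 0.7.
f(-1.7) = 17.729, f(-1.1) = 3.503, f(-0.5) = -2.875, f(0.1) = -5.293, f(0.7) = -7.639.
Sum = Δt · [f(-1.7) + f(-1.1) + f(-0.5) + f(0.1) + f(0.7)].
Sum = 3.255.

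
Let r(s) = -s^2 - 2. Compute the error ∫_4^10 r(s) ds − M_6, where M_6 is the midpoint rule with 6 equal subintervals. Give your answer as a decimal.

-0.5

Exact integral: ∫_4^10 r(s) ds = -324.
M_6 = -323.5.
Error = -324 − (-323.5) = -0.5.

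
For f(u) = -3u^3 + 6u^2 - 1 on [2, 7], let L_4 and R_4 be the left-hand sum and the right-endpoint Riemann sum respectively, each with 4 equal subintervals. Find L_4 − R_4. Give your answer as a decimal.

918.75

L_4 = -709.296875.
R_4 = -1628.046875.
L_4 − R_4 = 918.75.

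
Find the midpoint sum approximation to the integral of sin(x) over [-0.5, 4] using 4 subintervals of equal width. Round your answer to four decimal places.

1.6151

Δx = (4 − (-0.5))/4 = 1.125.
Midpoints: 0.0625, 1.1875, 2.3125, 3.4375.
f(0.0625) ≈ 0.0625, f(1.1875) ≈ 0.9274, f(2.3125) ≈ 0.7373, f(3.4375) ≈ -0.2916.
Sum = Δx · [f(0.0625) + f(1.1875) + f(2.3125) + f(3.4375)].
Sum ≈ 1.6151.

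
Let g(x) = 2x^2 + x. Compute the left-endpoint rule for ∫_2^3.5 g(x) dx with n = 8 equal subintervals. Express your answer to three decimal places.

25.705

Δx = (3.5 − 2)/8 = 0.1875.
Left endpoints: 2, 2.1875, 2.375, 2.5625, 2.75, 2.9375, 3.125, 3.3125.
g(2) = 10, g(2.1875) = 11.7578125, g(2.375) = 13.65625, g(2.5625) = 15.6953125, g(2.75) = 17.875, g(2.9375) = 20.1953125, g(3.125) = 22.65625, g(3.3125) = 25.2578125.
Sum = Δx · [g(2) + g(2.1875) + g(2.375) + ...].
Sum ≈ 25.705.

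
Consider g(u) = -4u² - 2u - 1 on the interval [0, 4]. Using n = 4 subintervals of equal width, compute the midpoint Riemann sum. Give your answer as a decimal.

Δu = (4 − 0)/4 = 1.
Midpoints: 0.5, 1.5, 2.5, 3.5.
g(0.5) = -3, g(1.5) = -13, g(2.5) = -31, g(3.5) = -57.
Sum = Δu · [g(0.5) + g(1.5) + g(2.5) + g(3.5)].
Sum = -104.

-104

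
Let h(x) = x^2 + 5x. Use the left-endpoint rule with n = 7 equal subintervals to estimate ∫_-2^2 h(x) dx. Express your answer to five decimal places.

-0.16327

Δx = (2 − (-2))/7 = 4/7.
Left endpoints: -2, -10/7, -6/7, -2/7, 2/7, 6/7, 10/7.
h(-2) = -6, h(-10/7) = -250/49, h(-6/7) = -174/49, h(-2/7) = -66/49, h(2/7) = 74/49, h(6/7) = 246/49, h(10/7) = 450/49.
Sum = Δx · [h(-2) + h(-10/7) + h(-6/7) + ...].
Sum ≈ -0.16327.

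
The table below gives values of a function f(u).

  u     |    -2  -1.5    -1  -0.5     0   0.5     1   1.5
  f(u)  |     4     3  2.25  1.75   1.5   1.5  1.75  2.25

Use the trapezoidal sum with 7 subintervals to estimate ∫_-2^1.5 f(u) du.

Δu = 0.5.
T_7 = (0.5/2)·[4 + 2·3 + 2·2.25 + 2·1.75 + 2·1.5 + 2·1.5 + 2·1.75 + 2.25] = 7.4375.

7.4375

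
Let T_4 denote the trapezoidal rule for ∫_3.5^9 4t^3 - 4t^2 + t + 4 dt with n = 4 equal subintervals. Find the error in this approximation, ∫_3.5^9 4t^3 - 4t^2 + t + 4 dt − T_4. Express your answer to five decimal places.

-123.04818

Exact integral: ∫_3.5^9 f(t) dt ≈ 5552.4791667.
T_4 = 5675.52734375.
Error ≈ 5552.4791667 − 5675.52734375 ≈ -123.04818.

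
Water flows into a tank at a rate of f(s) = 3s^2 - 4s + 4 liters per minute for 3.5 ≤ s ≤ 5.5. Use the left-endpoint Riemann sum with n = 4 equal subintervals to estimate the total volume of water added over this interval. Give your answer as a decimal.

Δs = (5.5 − 3.5)/4 = 0.5.
Left endpoints: 3.5, 4, 4.5, 5.
f(3.5) = 26.75, f(4) = 36, f(4.5) = 46.75, f(5) = 59.
Sum = Δs · [f(3.5) + f(4) + f(4.5) + f(5)].
Sum = 84.25.

84.25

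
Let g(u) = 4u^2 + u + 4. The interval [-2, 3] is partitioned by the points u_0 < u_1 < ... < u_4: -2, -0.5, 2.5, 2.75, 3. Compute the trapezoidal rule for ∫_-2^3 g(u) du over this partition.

89.4375

Subinterval widths: 1.5, 3, 0.25, 0.25.
g(-2) = 18, g(-0.5) = 4.5, g(2.5) = 31.5, g(2.75) = 37, g(3) = 43.
On each subinterval the trapezoid contributes (Δu_i/2)·[g(u_{i-1}) + g(u_i)].
Sum = 89.4375.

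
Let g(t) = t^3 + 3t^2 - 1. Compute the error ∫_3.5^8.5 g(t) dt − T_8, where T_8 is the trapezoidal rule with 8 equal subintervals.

-6.8359375

Exact integral: ∫_3.5^8.5 g(t) dt = 1833.75.
T_8 = 1840.5859375.
Error = 1833.75 − 1840.5859375 = -6.8359375.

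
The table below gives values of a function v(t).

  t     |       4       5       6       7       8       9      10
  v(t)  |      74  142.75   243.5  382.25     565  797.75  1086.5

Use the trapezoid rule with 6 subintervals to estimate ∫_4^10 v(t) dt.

2711.5

Δt = 1.
T_6 = (1/2)·[74 + 2·142.75 + 2·243.5 + 2·382.25 + 2·565 + 2·797.75 + 1086.5] = 2711.5.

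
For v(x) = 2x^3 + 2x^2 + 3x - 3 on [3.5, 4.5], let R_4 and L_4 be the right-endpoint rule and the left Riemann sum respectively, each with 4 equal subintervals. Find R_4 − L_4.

28.875

R_4 = 185.875.
L_4 = 157.
R_4 − L_4 = 28.875.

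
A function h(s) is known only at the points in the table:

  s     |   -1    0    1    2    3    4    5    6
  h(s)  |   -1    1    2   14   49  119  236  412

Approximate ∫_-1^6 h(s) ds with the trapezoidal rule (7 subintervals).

Δs = 1.
T_7 = (1/2)·[(-1) + 2·1 + 2·2 + 2·14 + 2·49 + 2·119 + 2·236 + 412] = 626.5.

626.5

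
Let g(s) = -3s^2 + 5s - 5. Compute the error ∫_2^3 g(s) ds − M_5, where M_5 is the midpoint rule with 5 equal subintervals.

Exact integral: ∫_2^3 g(s) ds = -11.5.
M_5 = -11.49.
Error = -11.5 − (-11.49) = -0.01.

-0.01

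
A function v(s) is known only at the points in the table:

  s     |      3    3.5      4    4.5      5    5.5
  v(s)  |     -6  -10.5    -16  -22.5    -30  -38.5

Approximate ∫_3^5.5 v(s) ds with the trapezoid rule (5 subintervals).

-50.625

Δs = 0.5.
T_5 = (0.5/2)·[(-6) + 2·(-10.5) + 2·(-16) + 2·(-22.5) + 2·(-30) + (-38.5)] = -50.625.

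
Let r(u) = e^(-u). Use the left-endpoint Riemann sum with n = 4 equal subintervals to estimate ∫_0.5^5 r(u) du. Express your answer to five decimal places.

0.99914

Δu = (5 − 0.5)/4 = 1.125.
Left endpoints: 0.5, 1.625, 2.75, 3.875.
r(0.5) ≈ 0.60653, r(1.625) ≈ 0.19691, r(2.75) ≈ 0.06393, r(3.875) ≈ 0.02075.
Sum = Δu · [r(0.5) + r(1.625) + r(2.75) + r(3.875)].
Sum ≈ 0.99914.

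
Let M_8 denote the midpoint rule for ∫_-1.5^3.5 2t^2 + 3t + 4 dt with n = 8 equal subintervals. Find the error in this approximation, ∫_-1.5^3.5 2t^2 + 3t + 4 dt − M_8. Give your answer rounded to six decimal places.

0.325521

Exact integral: ∫_-1.5^3.5 f(t) dt ≈ 65.83333333.
M_8 = 65.5078125.
Error ≈ 65.83333333 − 65.5078125 ≈ 0.325521.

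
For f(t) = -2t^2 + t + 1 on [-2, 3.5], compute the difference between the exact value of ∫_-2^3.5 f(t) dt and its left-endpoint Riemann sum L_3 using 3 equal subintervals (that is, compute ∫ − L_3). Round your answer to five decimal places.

-3.92130

Exact integral: ∫_-2^3.5 f(t) dt ≈ -24.2916667.
L_3 ≈ -20.3703704.
Error ≈ -24.2916667 − (-20.3703704) ≈ -3.92130.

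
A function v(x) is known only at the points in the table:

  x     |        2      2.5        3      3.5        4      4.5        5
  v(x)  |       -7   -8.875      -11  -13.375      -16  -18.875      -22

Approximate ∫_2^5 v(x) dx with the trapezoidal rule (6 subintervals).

Δx = 0.5.
T_6 = (0.5/2)·[(-7) + 2·(-8.875) + 2·(-11) + 2·(-13.375) + 2·(-16) + 2·(-18.875) + (-22)] = -41.3125.

-41.3125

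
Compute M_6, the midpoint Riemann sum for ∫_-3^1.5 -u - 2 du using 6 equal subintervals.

Δu = (1.5 − (-3))/6 = 0.75.
Midpoints: -2.625, -1.875, -1.125, -0.375, 0.375, 1.125.
f(-2.625) = 0.625, f(-1.875) = -0.125, f(-1.125) = -0.875, f(-0.375) = -1.625, f(0.375) = -2.375, f(1.125) = -3.125.
Sum = Δu · [f(-2.625) + f(-1.875) + f(-1.125) + ...].
Sum = -5.625.

-5.625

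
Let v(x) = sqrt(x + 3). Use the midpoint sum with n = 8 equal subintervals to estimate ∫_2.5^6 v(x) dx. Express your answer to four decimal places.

9.4013

Δx = (6 − 2.5)/8 = 0.4375.
Midpoints: 2.71875, 3.15625, 3.59375, 4.03125, 4.46875, 4.90625, 5.34375, 5.78125.
v(2.71875) ≈ 2.3914, v(3.15625) ≈ 2.4812, v(3.59375) ≈ 2.5678, v(4.03125) ≈ 2.6517, v(4.46875) ≈ 2.7329, v(4.90625) ≈ 2.8118, v(5.34375) ≈ 2.8886, v(5.78125) ≈ 2.9633.
Sum = Δx · [v(2.71875) + v(3.15625) + v(3.59375) + ...].
Sum ≈ 9.4013.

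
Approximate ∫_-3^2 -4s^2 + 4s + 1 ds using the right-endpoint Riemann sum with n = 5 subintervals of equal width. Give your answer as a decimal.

Δs = (2 − (-3))/5 = 1.
Right endpoints: -2, -1, 0, 1, 2.
f(-2) = -23, f(-1) = -7, f(0) = 1, f(1) = 1, f(2) = -7.
Sum = Δs · [f(-2) + f(-1) + f(0) + f(1) + f(2)].
Sum = -35.

-35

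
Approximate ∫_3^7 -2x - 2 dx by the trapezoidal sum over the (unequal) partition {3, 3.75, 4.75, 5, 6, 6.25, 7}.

-48

Subinterval widths: 0.75, 1, 0.25, 1, 0.25, 0.75.
f(3) = -8, f(3.75) = -9.5, f(4.75) = -11.5, f(5) = -12, f(6) = -14, f(6.25) = -14.5, f(7) = -16.
On each subinterval the trapezoid contributes (Δx_i/2)·[f(x_{i-1}) + f(x_i)].
Sum = -48.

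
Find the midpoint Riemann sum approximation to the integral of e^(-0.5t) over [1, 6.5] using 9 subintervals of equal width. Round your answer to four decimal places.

Δt = (6.5 − 1)/9 = 11/18.
Midpoints: 47/36, 23/12, 91/36, 113/36, 3.75, 157/36, 179/36, 67/12, 223/36.
f(47/36) ≈ 0.5206, f(23/12) ≈ 0.3835, f(91/36) ≈ 0.2826, f(113/36) ≈ 0.2082, f(3.75) ≈ 0.1534, f(157/36) ≈ 0.1130, f(179/36) ≈ 0.0832, f(67/12) ≈ 0.0613, f(223/36) ≈ 0.0452.
Sum = Δt · [f(47/36) + f(23/12) + f(91/36) + ...].
Sum ≈ 1.1311.

1.1311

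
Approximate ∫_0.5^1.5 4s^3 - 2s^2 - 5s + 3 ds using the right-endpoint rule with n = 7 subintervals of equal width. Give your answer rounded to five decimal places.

1.15306

Δs = (1.5 − 0.5)/7 = 1/7.
Right endpoints: 9/14, 11/14, 13/14, 15/14, 17/14, 19/14, 1.5.
f(9/14) = 15/686, f(11/14) = -153/686, f(13/14) = -113/686, f(15/14) = 183/686, f(17/14) = 783/686, f(19/14) = 1735/686, f(1.5) = 4.5.
Sum = Δs · [f(9/14) + f(11/14) + f(13/14) + ...].
Sum ≈ 1.15306.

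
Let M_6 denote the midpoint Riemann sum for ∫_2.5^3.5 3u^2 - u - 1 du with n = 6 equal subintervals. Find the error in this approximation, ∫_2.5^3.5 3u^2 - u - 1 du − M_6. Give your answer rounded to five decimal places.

Exact integral: ∫_2.5^3.5 f(u) du = 23.25.
M_6 ≈ 23.2430556.
Error ≈ 23.25 − 23.2430556 ≈ 0.00694.

0.00694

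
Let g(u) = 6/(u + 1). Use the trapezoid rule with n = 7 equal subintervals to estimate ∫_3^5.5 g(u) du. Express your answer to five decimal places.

2.91552

Δu = (5.5 − 3)/7 = 5/14.
g(3) = 1.5, g(47/14) = 84/61, g(26/7) = 14/11, g(57/14) = 84/71, g(31/7) = 21/19, g(67/14) = 28/27, g(36/7) = 42/43, g(5.5) = 12/13.
T_7 = (Δu/2)·[g(u_0) + 2g(u_1) + ... + 2g(u_{6}) + g(u_7)].
Sum ≈ 2.91552.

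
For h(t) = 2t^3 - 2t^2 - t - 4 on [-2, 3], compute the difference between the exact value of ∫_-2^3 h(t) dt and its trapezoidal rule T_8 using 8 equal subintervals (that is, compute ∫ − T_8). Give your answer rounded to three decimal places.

-0.326

Exact integral: ∫_-2^3 h(t) dt ≈ -13.33333.
T_8 = -13.0078125.
Error ≈ -13.33333 − (-13.0078125) ≈ -0.326.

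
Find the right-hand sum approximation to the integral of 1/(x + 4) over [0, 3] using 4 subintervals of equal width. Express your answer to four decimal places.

Δx = (3 − 0)/4 = 0.75.
Right endpoints: 0.75, 1.5, 2.25, 3.
f(0.75) = 4/19, f(1.5) = 2/11, f(2.25) = 0.16, f(3) = 1/7.
Sum = Δx · [f(0.75) + f(1.5) + f(2.25) + f(3)].
Sum ≈ 0.5214.

0.5214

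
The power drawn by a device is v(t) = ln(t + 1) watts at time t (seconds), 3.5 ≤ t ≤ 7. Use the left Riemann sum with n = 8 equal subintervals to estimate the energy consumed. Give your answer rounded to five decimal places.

Δt = (7 − 3.5)/8 = 0.4375.
Left endpoints: 3.5, 3.9375, 4.375, 4.8125, 5.25, 5.6875, 6.125, 6.5625.
v(3.5) ≈ 1.50408, v(3.9375) ≈ 1.59686, v(4.375) ≈ 1.68176, v(4.8125) ≈ 1.76001, v(5.25) ≈ 1.83258, v(5.6875) ≈ 1.90024, v(6.125) ≈ 1.96361, v(6.5625) ≈ 2.02320.
Sum = Δt · [v(3.5) + v(3.9375) + v(4.375) + ...].
Sum ≈ 6.23977.

6.23977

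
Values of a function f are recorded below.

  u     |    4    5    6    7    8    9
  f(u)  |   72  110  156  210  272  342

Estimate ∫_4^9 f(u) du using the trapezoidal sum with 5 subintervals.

Δu = 1.
T_5 = (1/2)·[72 + 2·110 + 2·156 + 2·210 + 2·272 + 342] = 955.

955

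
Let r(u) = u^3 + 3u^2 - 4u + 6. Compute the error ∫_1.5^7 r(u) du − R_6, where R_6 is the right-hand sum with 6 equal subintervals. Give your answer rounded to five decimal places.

Exact integral: ∫_1.5^7 r(u) du = 878.109375.
R_6 ≈ 1100.1002604.
Error ≈ 878.109375 − 1100.1002604 ≈ -221.99089.

-221.99089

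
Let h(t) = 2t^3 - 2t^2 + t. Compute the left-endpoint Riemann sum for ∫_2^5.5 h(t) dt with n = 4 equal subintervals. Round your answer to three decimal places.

249.088

Δt = (5.5 − 2)/4 = 0.875.
Left endpoints: 2, 2.875, 3.75, 4.625.
h(2) = 10, h(2.875) = 33.87109375, h(3.75) = 81.09375, h(4.625) = 159.70703125.
Sum = Δt · [h(2) + h(2.875) + h(3.75) + h(4.625)].
Sum ≈ 249.088.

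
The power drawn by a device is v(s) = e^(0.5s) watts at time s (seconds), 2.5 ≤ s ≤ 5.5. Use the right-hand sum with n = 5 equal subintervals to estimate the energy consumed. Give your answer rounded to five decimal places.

28.13228

Δs = (5.5 − 2.5)/5 = 0.6.
Right endpoints: 3.1, 3.7, 4.3, 4.9, 5.5.
v(3.1) ≈ 4.71147, v(3.7) ≈ 6.35982, v(4.3) ≈ 8.58486, v(4.9) ≈ 11.58835, v(5.5) ≈ 15.64263.
Sum = Δs · [v(3.1) + v(3.7) + v(4.3) + v(4.9) + v(5.5)].
Sum ≈ 28.13228.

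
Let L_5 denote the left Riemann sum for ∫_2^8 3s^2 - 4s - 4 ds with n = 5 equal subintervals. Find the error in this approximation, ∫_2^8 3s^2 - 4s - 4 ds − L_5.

89.28

Exact integral: ∫_2^8 f(s) ds = 360.
L_5 = 270.72.
Error = 360 − 270.72 = 89.28.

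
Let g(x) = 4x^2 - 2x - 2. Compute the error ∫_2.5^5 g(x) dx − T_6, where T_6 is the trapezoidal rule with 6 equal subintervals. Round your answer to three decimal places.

-0.289

Exact integral: ∫_2.5^5 g(x) dx ≈ 122.08333.
T_6 ≈ 122.37269.
Error ≈ 122.08333 − 122.37269 ≈ -0.289.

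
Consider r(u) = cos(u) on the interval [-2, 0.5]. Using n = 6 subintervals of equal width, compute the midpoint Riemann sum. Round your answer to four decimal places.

Δu = (0.5 − (-2))/6 = 5/12.
Midpoints: -43/24, -1.375, -23/24, -13/24, -0.125, 7/24.
r(-43/24) ≈ -0.2191, r(-1.375) ≈ 0.1945, r(-23/24) ≈ 0.5749, r(-13/24) ≈ 0.8569, r(-0.125) ≈ 0.9922, r(7/24) ≈ 0.9578.
Sum = Δu · [r(-43/24) + r(-1.375) + r(-23/24) + ...].
Sum ≈ 1.3988.

1.3988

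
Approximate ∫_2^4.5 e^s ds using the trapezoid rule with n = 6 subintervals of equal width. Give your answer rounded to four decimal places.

83.8201

Δs = (4.5 − 2)/6 = 5/12.
f(2) ≈ 7.3891, f(29/12) ≈ 11.2084, f(17/6) ≈ 17.0020, f(3.25) ≈ 25.7903, f(11/3) ≈ 39.1213, f(49/12) ≈ 59.3430, f(4.5) ≈ 90.0171.
T_6 = (Δs/2)·[f(s_0) + 2f(s_1) + ... + 2f(s_{5}) + f(s_6)].
Sum ≈ 83.8201.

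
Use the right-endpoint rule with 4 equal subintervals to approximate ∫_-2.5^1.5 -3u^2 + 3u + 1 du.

Δu = (1.5 − (-2.5))/4 = 1.
Right endpoints: -1.5, -0.5, 0.5, 1.5.
f(-1.5) = -10.25, f(-0.5) = -1.25, f(0.5) = 1.75, f(1.5) = -1.25.
Sum = Δu · [f(-1.5) + f(-0.5) + f(0.5) + f(1.5)].
Sum = -11.

-11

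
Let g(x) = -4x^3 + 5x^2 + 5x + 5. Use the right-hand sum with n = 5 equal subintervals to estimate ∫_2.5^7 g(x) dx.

-2201.49

Δx = (7 − 2.5)/5 = 0.9.
Right endpoints: 3.4, 4.3, 5.2, 6.1, 7.
g(3.4) = -77.416, g(4.3) = -199.078, g(5.2) = -396.232, g(6.1) = -686.374, g(7) = -1087.
Sum = Δx · [g(3.4) + g(4.3) + g(5.2) + g(6.1) + g(7)].
Sum = -2201.49.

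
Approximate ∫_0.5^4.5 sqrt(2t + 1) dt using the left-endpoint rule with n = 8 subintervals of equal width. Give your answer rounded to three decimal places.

9.153

Δt = (4.5 − 0.5)/8 = 0.5.
Left endpoints: 0.5, 1, 1.5, 2, 2.5, 3, 3.5, 4.
f(0.5) ≈ 1.414, f(1) ≈ 1.732, f(1.5) ≈ 2.000, f(2) ≈ 2.236, f(2.5) ≈ 2.449, f(3) ≈ 2.646, f(3.5) ≈ 2.828, f(4) ≈ 3.000.
Sum = Δt · [f(0.5) + f(1) + f(1.5) + ...].
Sum ≈ 9.153.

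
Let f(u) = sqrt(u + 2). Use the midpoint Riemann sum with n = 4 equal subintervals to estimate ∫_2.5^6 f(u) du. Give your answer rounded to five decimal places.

8.72286

Δu = (6 − 2.5)/4 = 0.875.
Midpoints: 2.9375, 3.8125, 4.6875, 5.5625.
f(2.9375) ≈ 2.22205, f(3.8125) ≈ 2.41091, f(4.6875) ≈ 2.58602, f(5.5625) ≈ 2.75000.
Sum = Δu · [f(2.9375) + f(3.8125) + f(4.6875) + f(5.5625)].
Sum ≈ 8.72286.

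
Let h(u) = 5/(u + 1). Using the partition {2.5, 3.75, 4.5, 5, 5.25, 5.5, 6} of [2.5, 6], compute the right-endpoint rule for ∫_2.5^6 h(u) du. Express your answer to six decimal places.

3.163725

Subinterval widths: 1.25, 0.75, 0.5, 0.25, 0.25, 0.5.
Right endpoints: 3.75, 4.5, 5, 5.25, 5.5, 6.
h(3.75) = 20/19, h(4.5) = 10/11, h(5) = 5/6, h(5.25) = 0.8, h(5.5) = 10/13, h(6) = 5/7.
Sum = Σ Δu_i · h(u_i).
Sum ≈ 3.163725.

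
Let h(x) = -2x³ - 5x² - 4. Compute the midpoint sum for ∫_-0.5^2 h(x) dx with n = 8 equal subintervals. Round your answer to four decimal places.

-31.3171

Δx = (2 − (-0.5))/8 = 0.3125.
Midpoints: -0.34375, -0.03125, 0.28125, 0.59375, 0.90625, 1.21875, 1.53125, 1.84375.
h(-0.34375) = -73885/16384, h(-0.03125) = -65615/16384, h(0.28125) = -72745/16384, h(0.59375) = -101275/16384, h(0.90625) = -157205/16384, h(1.21875) = -246535/16384, h(1.53125) = -375265/16384, h(1.84375) = -549395/16384.
Sum = Δx · [h(-0.34375) + h(-0.03125) + h(0.28125) + ...].
Sum ≈ -31.3171.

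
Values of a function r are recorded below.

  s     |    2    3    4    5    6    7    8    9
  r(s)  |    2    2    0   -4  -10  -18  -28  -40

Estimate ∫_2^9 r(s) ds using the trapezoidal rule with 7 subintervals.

Δs = 1.
T_7 = (1/2)·[2 + 2·2 + 2·0 + 2·(-4) + 2·(-10) + 2·(-18) + 2·(-28) + (-40)] = -77.

-77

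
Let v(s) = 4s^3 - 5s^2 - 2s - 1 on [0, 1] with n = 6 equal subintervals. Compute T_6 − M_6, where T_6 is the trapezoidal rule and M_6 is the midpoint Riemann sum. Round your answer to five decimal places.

T_6 ≈ -2.6620370.
M_6 ≈ -2.6689815.
T_6 − M_6 ≈ 0.00694.

0.00694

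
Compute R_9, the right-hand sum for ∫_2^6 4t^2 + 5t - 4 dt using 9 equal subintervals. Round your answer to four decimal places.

374.7490

Δt = (6 − 2)/9 = 4/9.
Right endpoints: 22/9, 26/9, 10/3, 34/9, 38/9, 14/3, 46/9, 50/9, 6.
f(22/9) = 2602/81, f(26/9) = 3550/81, f(10/3) = 514/9, f(34/9) = 5830/81, f(38/9) = 7162/81, f(14/3) = 958/9, f(46/9) = 10210/81, f(50/9) = 11926/81, f(6) = 170.
Sum = Δt · [f(22/9) + f(26/9) + f(10/3) + ...].
Sum ≈ 374.7490.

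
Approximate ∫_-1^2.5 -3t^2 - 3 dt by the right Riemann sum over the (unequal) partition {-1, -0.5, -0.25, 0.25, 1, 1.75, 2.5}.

-34.21875

Subinterval widths: 0.5, 0.25, 0.5, 0.75, 0.75, 0.75.
Right endpoints: -0.5, -0.25, 0.25, 1, 1.75, 2.5.
f(-0.5) = -3.75, f(-0.25) = -3.1875, f(0.25) = -3.1875, f(1) = -6, f(1.75) = -12.1875, f(2.5) = -21.75.
Sum = Σ Δt_i · f(t_i).
Sum = -34.21875.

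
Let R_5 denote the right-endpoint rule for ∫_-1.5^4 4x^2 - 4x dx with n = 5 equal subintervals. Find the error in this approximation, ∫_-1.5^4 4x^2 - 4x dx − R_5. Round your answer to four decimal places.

-22.5867

Exact integral: ∫_-1.5^4 f(x) dx ≈ 62.333333.
R_5 = 84.92.
Error ≈ 62.333333 − 84.92 ≈ -22.5867.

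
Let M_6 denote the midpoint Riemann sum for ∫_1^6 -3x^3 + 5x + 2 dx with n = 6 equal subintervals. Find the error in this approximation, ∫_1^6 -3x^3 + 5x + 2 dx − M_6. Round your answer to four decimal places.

Exact integral: ∫_1^6 f(x) dx = -873.75.
M_6 ≈ -864.635417.
Error ≈ -873.75 − (-864.635417) ≈ -9.1146.

-9.1146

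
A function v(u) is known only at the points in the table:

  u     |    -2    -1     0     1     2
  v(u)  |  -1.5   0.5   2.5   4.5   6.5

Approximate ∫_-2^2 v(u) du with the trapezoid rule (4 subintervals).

10

Δu = 1.
T_4 = (1/2)·[(-1.5) + 2·0.5 + 2·2.5 + 2·4.5 + 6.5] = 10.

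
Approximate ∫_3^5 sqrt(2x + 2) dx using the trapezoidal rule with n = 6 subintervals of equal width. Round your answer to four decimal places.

6.3133

Δx = (5 − 3)/6 = 1/3.
f(3) ≈ 2.8284, f(10/3) ≈ 2.9439, f(11/3) ≈ 3.0551, f(4) ≈ 3.1623, f(13/3) ≈ 3.2660, f(14/3) ≈ 3.3665, f(5) ≈ 3.4641.
T_6 = (Δx/2)·[f(x_0) + 2f(x_1) + ... + 2f(x_{5}) + f(x_6)].
Sum ≈ 6.3133.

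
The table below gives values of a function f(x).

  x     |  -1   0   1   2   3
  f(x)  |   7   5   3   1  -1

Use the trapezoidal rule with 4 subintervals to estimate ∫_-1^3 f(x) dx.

12

Δx = 1.
T_4 = (1/2)·[7 + 2·5 + 2·3 + 2·1 + (-1)] = 12.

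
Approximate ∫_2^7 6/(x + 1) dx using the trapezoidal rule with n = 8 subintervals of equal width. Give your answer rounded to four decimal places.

Δx = (7 − 2)/8 = 0.625.
f(2) = 2, f(2.625) = 48/29, f(3.25) = 24/17, f(3.875) = 16/13, f(4.5) = 12/11, f(5.125) = 48/49, f(5.75) = 8/9, f(6.375) = 48/59, f(7) = 0.75.
T_8 = (Δx/2)·[f(x_0) + 2f(x_1) + ... + 2f(x_{7}) + f(x_8)].
Sum ≈ 5.9035.

5.9035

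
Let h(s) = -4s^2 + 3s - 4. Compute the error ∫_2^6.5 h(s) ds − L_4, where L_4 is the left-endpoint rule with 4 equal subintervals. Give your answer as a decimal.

Exact integral: ∫_2^6.5 h(s) ds = -316.125.
L_4 = -241.453125.
Error = -316.125 − (-241.453125) = -74.671875.

-74.671875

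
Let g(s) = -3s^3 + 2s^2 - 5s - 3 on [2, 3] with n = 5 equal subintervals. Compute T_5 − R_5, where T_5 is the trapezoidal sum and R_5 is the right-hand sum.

T_5 = -51.72.
R_5 = -56.92.
T_5 − R_5 = 5.2.

5.2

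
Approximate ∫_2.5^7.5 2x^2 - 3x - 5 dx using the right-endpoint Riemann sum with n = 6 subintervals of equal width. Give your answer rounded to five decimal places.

Δx = (7.5 − 2.5)/6 = 5/6.
Right endpoints: 10/3, 25/6, 5, 35/6, 20/3, 7.5.
f(10/3) = 65/9, f(25/6) = 155/9, f(5) = 30, f(35/6) = 410/9, f(20/3) = 575/9, f(7.5) = 85.
Sum = Δx · [f(10/3) + f(25/6) + f(5) + ...].
Sum ≈ 207.40741.

207.40741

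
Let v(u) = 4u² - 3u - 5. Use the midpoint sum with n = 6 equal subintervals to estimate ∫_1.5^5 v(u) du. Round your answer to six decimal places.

Δu = (5 − 1.5)/6 = 7/12.
Midpoints: 43/24, 2.375, 71/24, 85/24, 4.125, 113/24.
v(43/24) = 355/144, v(2.375) = 10.4375, v(71/24) = 3043/144, v(85/24) = 4975/144, v(4.125) = 50.6875, v(113/24) = 10015/144.
Sum = Δu · [v(43/24) + v(2.375) + v(71/24) + ...].
Sum ≈ 110.144676.

110.144676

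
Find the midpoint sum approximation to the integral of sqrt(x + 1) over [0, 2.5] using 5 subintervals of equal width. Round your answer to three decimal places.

Δx = (2.5 − 0)/5 = 0.5.
Midpoints: 0.25, 0.75, 1.25, 1.75, 2.25.
f(0.25) ≈ 1.118, f(0.75) ≈ 1.323, f(1.25) ≈ 1.500, f(1.75) ≈ 1.658, f(2.25) ≈ 1.803.
Sum = Δx · [f(0.25) + f(0.75) + f(1.25) + f(1.75) + f(2.25)].
Sum ≈ 3.701.

3.701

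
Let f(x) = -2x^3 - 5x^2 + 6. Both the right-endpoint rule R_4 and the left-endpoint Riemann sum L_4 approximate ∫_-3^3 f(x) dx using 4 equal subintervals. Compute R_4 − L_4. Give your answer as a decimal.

R_4 = -146.25.
L_4 = 15.75.
R_4 − L_4 = -162.

-162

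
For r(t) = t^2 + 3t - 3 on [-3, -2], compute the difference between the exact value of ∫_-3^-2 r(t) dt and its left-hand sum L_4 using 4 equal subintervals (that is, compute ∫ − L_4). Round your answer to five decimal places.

-0.26042

Exact integral: ∫_-3^-2 r(t) dt ≈ -4.1666667.
L_4 = -3.90625.
Error ≈ -4.1666667 − (-3.90625) ≈ -0.26042.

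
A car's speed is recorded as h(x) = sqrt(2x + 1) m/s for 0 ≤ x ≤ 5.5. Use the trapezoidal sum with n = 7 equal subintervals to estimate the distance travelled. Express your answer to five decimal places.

13.48766

Δx = (5.5 − 0)/7 = 11/14.
h(0) ≈ 1.00000, h(11/14) ≈ 1.60357, h(11/7) ≈ 2.03540, h(33/14) ≈ 2.39046, h(22/7) ≈ 2.69921, h(55/14) ≈ 2.97610, h(33/7) ≈ 3.22933, h(5.5) ≈ 3.46410.
T_7 = (Δx/2)·[h(x_0) + 2h(x_1) + ... + 2h(x_{6}) + h(x_7)].
Sum ≈ 13.48766.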